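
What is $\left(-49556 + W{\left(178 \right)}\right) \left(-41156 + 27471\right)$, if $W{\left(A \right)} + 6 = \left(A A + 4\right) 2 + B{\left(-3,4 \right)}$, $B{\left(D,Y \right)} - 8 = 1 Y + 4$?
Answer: $-189263550$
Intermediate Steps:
$B{\left(D,Y \right)} = 12 + Y$ ($B{\left(D,Y \right)} = 8 + \left(1 Y + 4\right) = 8 + \left(Y + 4\right) = 8 + \left(4 + Y\right) = 12 + Y$)
$W{\left(A \right)} = 18 + 2 A^{2}$ ($W{\left(A \right)} = -6 + \left(\left(A A + 4\right) 2 + \left(12 + 4\right)\right) = -6 + \left(\left(A^{2} + 4\right) 2 + 16\right) = -6 + \left(\left(4 + A^{2}\right) 2 + 16\right) = -6 + \left(\left(8 + 2 A^{2}\right) + 16\right) = -6 + \left(24 + 2 A^{2}\right) = 18 + 2 A^{2}$)
$\left(-49556 + W{\left(178 \right)}\right) \left(-41156 + 27471\right) = \left(-49556 + \left(18 + 2 \cdot 178^{2}\right)\right) \left(-41156 + 27471\right) = \left(-49556 + \left(18 + 2 \cdot 31684\right)\right) \left(-13685\right) = \left(-49556 + \left(18 + 63368\right)\right) \left(-13685\right) = \left(-49556 + 63386\right) \left(-13685\right) = 13830 \left(-13685\right) = -189263550$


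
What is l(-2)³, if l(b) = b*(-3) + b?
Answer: 64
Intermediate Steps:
l(b) = -2*b (l(b) = -3*b + b = -2*b)
l(-2)³ = (-2*(-2))³ = 4³ = 64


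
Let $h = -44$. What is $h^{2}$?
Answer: $1936$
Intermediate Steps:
$h^{2} = \left(-44\right)^{2} = 1936$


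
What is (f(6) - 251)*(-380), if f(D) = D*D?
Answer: 81700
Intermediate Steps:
f(D) = D²
(f(6) - 251)*(-380) = (6² - 251)*(-380) = (36 - 251)*(-380) = -215*(-380) = 81700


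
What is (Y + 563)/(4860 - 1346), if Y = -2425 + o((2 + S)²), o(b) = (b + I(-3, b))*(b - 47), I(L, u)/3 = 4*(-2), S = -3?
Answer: -402/1757 ≈ -0.22880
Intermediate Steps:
I(L, u) = -24 (I(L, u) = 3*(4*(-2)) = 3*(-8) = -24)
o(b) = (-47 + b)*(-24 + b) (o(b) = (b - 24)*(b - 47) = (-24 + b)*(-47 + b) = (-47 + b)*(-24 + b))
Y = -1367 (Y = -2425 + (1128 + ((2 - 3)²)² - 71*(2 - 3)²) = -2425 + (1128 + ((-1)²)² - 71*(-1)²) = -2425 + (1128 + 1² - 71*1) = -2425 + (1128 + 1 - 71) = -2425 + 1058 = -1367)
(Y + 563)/(4860 - 1346) = (-1367 + 563)/(4860 - 1346) = -804/3514 = -804*1/3514 = -402/1757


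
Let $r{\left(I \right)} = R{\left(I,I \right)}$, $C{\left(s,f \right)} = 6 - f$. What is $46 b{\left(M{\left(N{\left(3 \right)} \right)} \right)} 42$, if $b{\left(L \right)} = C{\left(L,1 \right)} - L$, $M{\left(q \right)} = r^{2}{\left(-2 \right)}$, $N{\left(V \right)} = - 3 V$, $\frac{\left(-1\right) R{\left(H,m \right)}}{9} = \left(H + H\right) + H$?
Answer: $-5624052$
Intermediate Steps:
$R{\left(H,m \right)} = - 27 H$ ($R{\left(H,m \right)} = - 9 \left(\left(H + H\right) + H\right) = - 9 \left(2 H + H\right) = - 9 \cdot 3 H = - 27 H$)
$r{\left(I \right)} = - 27 I$
$M{\left(q \right)} = 2916$ ($M{\left(q \right)} = \left(\left(-27\right) \left(-2\right)\right)^{2} = 54^{2} = 2916$)
$b{\left(L \right)} = 5 - L$ ($b{\left(L \right)} = \left(6 - 1\right) - L = 5 - L$)
$46 b{\left(M{\left(N{\left(3 \right)} \right)} \right)} 42 = 46 \left(5 - 2916\right) 42 = 46 \left(-2911\right) 42 = \left(-133906\right) 42 = -5624052$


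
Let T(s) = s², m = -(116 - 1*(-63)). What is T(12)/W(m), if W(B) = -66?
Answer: -24/11 ≈ -2.1818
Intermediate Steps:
m = -179 (m = -(116 + 63) = -1*179 = -179)
T(12)/W(m) = 12²/(-66) = 144*(-1/66) = -24/11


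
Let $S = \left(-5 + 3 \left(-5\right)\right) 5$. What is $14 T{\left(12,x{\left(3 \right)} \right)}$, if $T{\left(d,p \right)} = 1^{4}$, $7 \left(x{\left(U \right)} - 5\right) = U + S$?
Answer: $14$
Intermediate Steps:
$S = -100$ ($S = \left(-5 - 15\right) 5 = \left(-20\right) 5 = -100$)
$x{\left(U \right)} = - \frac{65}{7} + \frac{U}{7}$ ($x{\left(U \right)} = 5 + \frac{U - 100}{7} = 5 + \frac{-100 + U}{7} = 5 + \left(- \frac{100}{7} + \frac{U}{7}\right) = - \frac{65}{7} + \frac{U}{7}$)
$T{\left(d,p \right)} = 1$
$14 T{\left(12,x{\left(3 \right)} \right)} = 14 \cdot 1 = 14$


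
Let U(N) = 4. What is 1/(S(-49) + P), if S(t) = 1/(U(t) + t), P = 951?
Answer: 45/42794 ≈ 0.0010515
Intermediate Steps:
S(t) = 1/(4 + t)
1/(S(-49) + P) = 1/(1/(4 - 49) + 951) = 1/(1/(-45) + 951) = 1/(-1/45 + 951) = 1/(42794/45) = 45/42794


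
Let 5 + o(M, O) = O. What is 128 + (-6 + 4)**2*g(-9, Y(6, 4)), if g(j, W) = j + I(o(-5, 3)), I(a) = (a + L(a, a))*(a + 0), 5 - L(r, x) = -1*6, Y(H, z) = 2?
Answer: 20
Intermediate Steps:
o(M, O) = -5 + O
L(r, x) = 11 (L(r, x) = 5 - (-1)*6 = 5 - 1*(-6) = 5 + 6 = 11)
I(a) = a*(11 + a) (I(a) = (a + 11)*(a + 0) = (11 + a)*a = a*(11 + a))
g(j, W) = -18 + j (g(j, W) = j + (-5 + 3)*(11 + (-5 + 3)) = j - 2*(11 - 2) = j - 2*9 = j - 18 = -18 + j)
128 + (-6 + 4)**2*g(-9, Y(6, 4)) = 128 + (-6 + 4)**2*(-18 - 9) = 128 + (-2)**2*(-27) = 128 + 4*(-27) = 128 - 108 = 20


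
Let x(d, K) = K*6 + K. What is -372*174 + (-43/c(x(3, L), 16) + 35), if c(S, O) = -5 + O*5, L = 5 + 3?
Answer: -4852018/75 ≈ -64694.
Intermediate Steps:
L = 8
x(d, K) = 7*K (x(d, K) = 6*K + K = 7*K)
c(S, O) = -5 + 5*O
-372*174 + (-43/c(x(3, L), 16) + 35) = -372*174 + (-43/(-5 + 5*16) + 35) = -64728 + (-43/(-5 + 80) + 35) = -64728 + (-43/75 + 35) = -64728 + 2582/75 = -4852018/75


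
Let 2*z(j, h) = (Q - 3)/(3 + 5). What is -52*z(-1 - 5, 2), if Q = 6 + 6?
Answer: -117/4 ≈ -29.250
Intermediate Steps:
Q = 12
z(j, h) = 9/16 (z(j, h) = ((12 - 3)/(3 + 5))/2 = (9/8)/2 = (9*(⅛))/2 = (½)*(9/8) = 9/16)
-52*z(-1 - 5, 2) = -52*9/16 = -117/4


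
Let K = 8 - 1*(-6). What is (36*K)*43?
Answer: 21672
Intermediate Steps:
K = 14 (K = 8 + 6 = 14)
(36*K)*43 = (36*14)*43 = 504*43 = 21672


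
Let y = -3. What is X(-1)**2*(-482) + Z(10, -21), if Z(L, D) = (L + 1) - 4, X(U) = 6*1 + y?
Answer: -4331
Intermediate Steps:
X(U) = 3 (X(U) = 6*1 - 3 = 6 - 3 = 3)
Z(L, D) = -3 + L (Z(L, D) = (1 + L) - 4 = -3 + L)
X(-1)**2*(-482) + Z(10, -21) = 3**2*(-482) + (-3 + 10) = 9*(-482) + 7 = -4338 + 7 = -4331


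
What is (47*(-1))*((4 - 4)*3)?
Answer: 0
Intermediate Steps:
(47*(-1))*((4 - 4)*3) = -0*3 = -47*0 = 0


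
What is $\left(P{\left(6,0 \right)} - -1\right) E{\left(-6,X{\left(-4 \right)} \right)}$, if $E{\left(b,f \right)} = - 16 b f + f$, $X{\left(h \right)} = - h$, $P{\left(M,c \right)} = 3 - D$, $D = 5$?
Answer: $-388$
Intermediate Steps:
$P{\left(M,c \right)} = -2$ ($P{\left(M,c \right)} = 3 - 5 = -2$)
$E{\left(b,f \right)} = f - 16 b f$ ($E{\left(b,f \right)} = - 16 b f + f = f - 16 b f$)
$\left(P{\left(6,0 \right)} - -1\right) E{\left(-6,X{\left(-4 \right)} \right)} = \left(-2 - -1\right) \left(-1\right) \left(-4\right) \left(1 - -96\right) = \left(-2 + 1\right) 4 \left(1 + 96\right) = - 4 \cdot 97 = \left(-1\right) 388 = -388$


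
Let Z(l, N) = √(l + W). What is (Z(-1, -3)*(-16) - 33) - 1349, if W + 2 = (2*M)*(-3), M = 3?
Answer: -1382 - 16*I*√21 ≈ -1382.0 - 73.321*I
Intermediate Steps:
W = -20 (W = -2 + (2*3)*(-3) = -2 + 6*(-3) = -2 - 18 = -20)
Z(l, N) = √(-20 + l) (Z(l, N) = √(l - 20) = √(-20 + l))
(Z(-1, -3)*(-16) - 33) - 1349 = (√(-20 - 1)*(-16) - 33) - 1349 = (√(-21)*(-16) - 33) - 1349 = ((I*√21)*(-16) - 33) - 1349 = (-16*I*√21 - 33) - 1349 = (-33 - 16*I*√21) - 1349 = -1382 - 16*I*√21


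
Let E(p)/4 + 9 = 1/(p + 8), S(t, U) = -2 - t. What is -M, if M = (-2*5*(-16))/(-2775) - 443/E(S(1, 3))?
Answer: -1223693/97680 ≈ -12.528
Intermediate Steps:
E(p) = -36 + 4/(8 + p) (E(p) = -36 + 4/(p + 8) = -36 + 4/(8 + p))
M = 1223693/97680 (M = (-2*5*(-16))/(-2775) - 443*(8 + (-2 - 1*1))/(4*(-71 - 9*(-2 - 1*1))) = -10*(-16)*(-1/2775) - 443*(8 + (-2 - 1))/(4*(-71 - 9*(-2 - 1))) = 160*(-1/2775) - 443*(8 - 3)/(4*(-71 - 9*(-3))) = -32/555 - 443*5/(4*(-71 + 27)) = -32/555 - 443/(4*(⅕)*(-44)) = -32/555 - 443/(-176/5) = -32/555 - 443*(-5/176) = -32/555 + 2215/176 = 1223693/97680 ≈ 12.528)
-M = -1*1223693/97680 = -1223693/97680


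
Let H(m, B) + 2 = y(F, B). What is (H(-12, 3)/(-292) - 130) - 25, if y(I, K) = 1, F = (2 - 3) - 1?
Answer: -45259/292 ≈ -155.00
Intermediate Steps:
F = -2 (F = -1 - 1 = -2)
H(m, B) = -1 (H(m, B) = -2 + 1 = -1)
(H(-12, 3)/(-292) - 130) - 25 = (-1/(-292) - 130) - 25 = (-1*(-1/292) - 130) - 25 = (1/292 - 130) - 25 = -37959/292 - 25 = -45259/292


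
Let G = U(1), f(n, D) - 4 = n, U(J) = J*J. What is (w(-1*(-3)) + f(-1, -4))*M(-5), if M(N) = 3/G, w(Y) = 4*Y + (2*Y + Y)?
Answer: 72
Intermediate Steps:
U(J) = J²
f(n, D) = 4 + n
G = 1 (G = 1² = 1)
w(Y) = 7*Y (w(Y) = 4*Y + 3*Y = 7*Y)
M(N) = 3 (M(N) = 3/1 = 3*1 = 3)
(w(-1*(-3)) + f(-1, -4))*M(-5) = (7*(-1*(-3)) + (4 - 1))*3 = (7*3 + 3)*3 = (21 + 3)*3 = 24*3 = 72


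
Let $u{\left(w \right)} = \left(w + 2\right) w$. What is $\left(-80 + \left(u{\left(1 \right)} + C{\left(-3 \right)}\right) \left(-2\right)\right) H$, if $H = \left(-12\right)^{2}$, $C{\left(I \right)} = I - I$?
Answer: $-12384$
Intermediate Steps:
$C{\left(I \right)} = 0$
$u{\left(w \right)} = w \left(2 + w\right)$ ($u{\left(w \right)} = \left(2 + w\right) w = w \left(2 + w\right)$)
$H = 144$
$\left(-80 + \left(u{\left(1 \right)} + C{\left(-3 \right)}\right) \left(-2\right)\right) H = \left(-80 + \left(1 \left(2 + 1\right) + 0\right) \left(-2\right)\right) 144 = \left(-80 + \left(1 \cdot 3 + 0\right) \left(-2\right)\right) 144 = \left(-80 + \left(3 + 0\right) \left(-2\right)\right) 144 = \left(-80 + 3 \left(-2\right)\right) 144 = \left(-80 - 6\right) 144 = \left(-86\right) 144 = -12384$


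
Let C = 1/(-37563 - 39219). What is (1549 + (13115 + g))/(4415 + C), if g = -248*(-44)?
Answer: 1963776432/338992529 ≈ 5.7930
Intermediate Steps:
C = -1/76782 (C = 1/(-76782) = -1/76782 ≈ -1.3024e-5)
g = 10912
(1549 + (13115 + g))/(4415 + C) = (1549 + (13115 + 10912))/(4415 - 1/76782) = (1549 + 24027)/(338992529/76782) = 25576*(76782/338992529) = 1963776432/338992529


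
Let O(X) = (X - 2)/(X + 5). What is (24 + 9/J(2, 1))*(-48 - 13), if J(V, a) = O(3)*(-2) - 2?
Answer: -1220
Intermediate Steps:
O(X) = (-2 + X)/(5 + X)
J(V, a) = -9/4 (J(V, a) = ((-2 + 3)/(5 + 3))*(-2) - 2 = (1/8)*(-2) - 2 = ((⅛)*1)*(-2) - 2 = (⅛)*(-2) - 2 = -¼ - 2 = -9/4)
(24 + 9/J(2, 1))*(-48 - 13) = (24 + 9/(-9/4))*(-48 - 13) = (24 + 9*(-4/9))*(-61) = (24 - 4)*(-61) = 20*(-61) = -1220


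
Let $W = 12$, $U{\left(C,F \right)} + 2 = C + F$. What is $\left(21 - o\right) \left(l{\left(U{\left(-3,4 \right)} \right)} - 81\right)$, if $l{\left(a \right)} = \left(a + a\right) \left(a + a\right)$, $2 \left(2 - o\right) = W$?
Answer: $-1925$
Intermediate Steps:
$U{\left(C,F \right)} = -2 + C + F$ ($U{\left(C,F \right)} = -2 + \left(C + F\right) = -2 + C + F$)
$o = -4$ ($o = 2 - 6 = -4$)
$l{\left(a \right)} = 4 a^{2}$ ($l{\left(a \right)} = 2 a 2 a = 4 a^{2}$)
$\left(21 - o\right) \left(l{\left(U{\left(-3,4 \right)} \right)} - 81\right) = \left(21 - -4\right) \left(4 \left(-2 - 3 + 4\right)^{2} - 81\right) = \left(21 + 4\right) \left(4 \left(-1\right)^{2} - 81\right) = 25 \left(4 \cdot 1 - 81\right) = 25 \left(4 - 81\right) = 25 \left(-77\right) = -1925$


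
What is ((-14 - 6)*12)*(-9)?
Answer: 2160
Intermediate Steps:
((-14 - 6)*12)*(-9) = -20*12*(-9) = -240*(-9) = 2160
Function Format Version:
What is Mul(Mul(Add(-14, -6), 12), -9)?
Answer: 2160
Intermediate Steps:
Mul(Mul(Add(-14, -6), 12), -9) = Mul(Mul(-20, 12), -9) = Mul(-240, -9) = 2160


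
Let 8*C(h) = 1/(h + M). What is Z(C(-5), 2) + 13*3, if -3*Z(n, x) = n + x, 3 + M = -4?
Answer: 11041/288 ≈ 38.337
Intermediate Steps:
M = -7 (M = -3 - 4 = -7)
C(h) = 1/(8*(-7 + h)) (C(h) = 1/(8*(h - 7)) = 1/(8*(-7 + h)))
Z(n, x) = -n/3 - x/3 (Z(n, x) = -(n + x)/3 = -n/3 - x/3)
Z(C(-5), 2) + 13*3 = (-1/(24*(-7 - 5)) - ⅓*2) + 13*3 = (-1/(24*(-12)) - ⅔) + 39 = (-(-1)/(24*12) - ⅔) + 39 = (-⅓*(-1/96) - ⅔) + 39 = (1/288 - ⅔) + 39 = -191/288 + 39 = 11041/288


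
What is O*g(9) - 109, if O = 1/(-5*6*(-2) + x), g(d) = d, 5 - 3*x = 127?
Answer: -6295/58 ≈ -108.53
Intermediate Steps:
x = -122/3 (x = 5/3 - ⅓*127 = 5/3 - 127/3 = -122/3 ≈ -40.667)
O = 3/58 (O = 1/(-5*6*(-2) - 122/3) = 1/(-30*(-2) - 122/3) = 1/(60 - 122/3) = 1/(58/3) = 3/58 ≈ 0.051724)
O*g(9) - 109 = (3/58)*9 - 109 = 27/58 - 109 = -6295/58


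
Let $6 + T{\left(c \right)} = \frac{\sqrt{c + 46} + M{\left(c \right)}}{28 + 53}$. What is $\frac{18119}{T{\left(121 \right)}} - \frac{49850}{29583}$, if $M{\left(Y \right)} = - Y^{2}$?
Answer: $- \frac{668178422156899}{6769358433846} - \frac{1467639 \sqrt{167}}{228825962} \approx -98.789$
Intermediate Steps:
$T{\left(c \right)} = -6 - \frac{c^{2}}{81} + \frac{\sqrt{46 + c}}{81}$ ($T{\left(c \right)} = -6 + \frac{\sqrt{c + 46} - c^{2}}{28 + 53} = -6 + \frac{\sqrt{46 + c} - c^{2}}{81} = -6 + \left(\sqrt{46 + c} - c^{2}\right) \frac{1}{81} = -6 - \left(- \frac{\sqrt{46 + c}}{81} + \frac{c^{2}}{81}\right) = -6 - \frac{c^{2}}{81} + \frac{\sqrt{46 + c}}{81}$)
$\frac{18119}{T{\left(121 \right)}} - \frac{49850}{29583} = \frac{18119}{-6 - \frac{121^{2}}{81} + \frac{\sqrt{46 + 121}}{81}} - \frac{49850}{29583} = \frac{18119}{-6 - \frac{14641}{81} + \frac{\sqrt{167}}{81}} - \frac{49850}{29583} = \frac{18119}{- \frac{15127}{81} + \frac{\sqrt{167}}{81}} - \frac{49850}{29583} = - \frac{49850}{29583} + \frac{18119}{- \frac{15127}{81} + \frac{\sqrt{167}}{81}}$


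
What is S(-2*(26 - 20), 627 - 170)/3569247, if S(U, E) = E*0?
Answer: 0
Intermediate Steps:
S(U, E) = 0
S(-2*(26 - 20), 627 - 170)/3569247 = 0/3569247 = 0*(1/3569247) = 0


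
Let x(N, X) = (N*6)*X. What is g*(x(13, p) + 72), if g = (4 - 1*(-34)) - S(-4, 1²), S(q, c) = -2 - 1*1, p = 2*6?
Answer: 41328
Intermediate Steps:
p = 12
S(q, c) = -3 (S(q, c) = -2 - 1 = -3)
g = 41 (g = (4 - 1*(-34)) - 1*(-3) = (4 + 34) + 3 = 38 + 3 = 41)
x(N, X) = 6*N*X (x(N, X) = (6*N)*X = 6*N*X)
g*(x(13, p) + 72) = 41*(6*13*12 + 72) = 41*(936 + 72) = 41*1008 = 41328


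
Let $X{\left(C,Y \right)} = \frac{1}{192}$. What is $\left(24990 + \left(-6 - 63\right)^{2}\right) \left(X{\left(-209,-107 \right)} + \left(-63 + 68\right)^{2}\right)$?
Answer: $\frac{47611517}{64} \approx 7.4393 \cdot 10^{5}$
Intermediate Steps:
$X{\left(C,Y \right)} = \frac{1}{192}$
$\left(24990 + \left(-6 - 63\right)^{2}\right) \left(X{\left(-209,-107 \right)} + \left(-63 + 68\right)^{2}\right) = \left(24990 + \left(-6 - 63\right)^{2}\right) \left(\frac{1}{192} + \left(-63 + 68\right)^{2}\right) = \left(24990 + \left(-69\right)^{2}\right) \left(\frac{1}{192} + 5^{2}\right) = \left(24990 + 4761\right) \left(\frac{1}{192} + 25\right) = 29751 \cdot \frac{4801}{192} = \frac{47611517}{64}$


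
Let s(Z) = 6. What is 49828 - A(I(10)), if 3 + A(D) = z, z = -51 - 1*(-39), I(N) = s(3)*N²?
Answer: 49843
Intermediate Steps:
I(N) = 6*N²
z = -12 (z = -51 + 39 = -12)
A(D) = -15 (A(D) = -3 - 12 = -15)
49828 - A(I(10)) = 49828 - 1*(-15) = 49828 + 15 = 49843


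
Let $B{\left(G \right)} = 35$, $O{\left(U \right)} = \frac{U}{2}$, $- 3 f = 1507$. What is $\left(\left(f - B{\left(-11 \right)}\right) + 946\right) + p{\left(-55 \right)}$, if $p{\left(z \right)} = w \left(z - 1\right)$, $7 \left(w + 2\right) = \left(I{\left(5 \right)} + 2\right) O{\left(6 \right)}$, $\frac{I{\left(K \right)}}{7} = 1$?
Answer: $\frac{914}{3} \approx 304.67$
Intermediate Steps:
$f = - \frac{1507}{3}$ ($f = \left(- \frac{1}{3}\right) 1507 = - \frac{1507}{3} \approx -502.33$)
$I{\left(K \right)} = 7$ ($I{\left(K \right)} = 7 \cdot 1 = 7$)
$O{\left(U \right)} = \frac{U}{2}$ ($O{\left(U \right)} = U \frac{1}{2} = \frac{U}{2}$)
$w = \frac{13}{7}$ ($w = -2 + \frac{\left(7 + 2\right) \frac{1}{2} \cdot 6}{7} = -2 + \frac{9 \cdot 3}{7} = -2 + \frac{1}{7} \cdot 27 = -2 + \frac{27}{7} = \frac{13}{7} \approx 1.8571$)
$p{\left(z \right)} = - \frac{13}{7} + \frac{13 z}{7}$ ($p{\left(z \right)} = \frac{13 \left(z - 1\right)}{7} = \frac{13 \left(-1 + z\right)}{7} = - \frac{13}{7} + \frac{13 z}{7}$)
$\left(\left(f - B{\left(-11 \right)}\right) + 946\right) + p{\left(-55 \right)} = \left(\left(- \frac{1507}{3} - 35\right) + 946\right) + \left(- \frac{13}{7} + \frac{13}{7} \left(-55\right)\right) = \left(\left(- \frac{1507}{3} - 35\right) + 946\right) - 104 = \left(- \frac{1612}{3} + 946\right) - 104 = \frac{1226}{3} - 104 = \frac{914}{3}$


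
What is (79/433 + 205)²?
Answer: 7893256336/187489 ≈ 42100.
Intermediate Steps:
(79/433 + 205)² = (88844/433)² = 7893256336/187489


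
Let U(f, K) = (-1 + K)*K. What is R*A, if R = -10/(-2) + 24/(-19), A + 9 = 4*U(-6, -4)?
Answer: 5041/19 ≈ 265.32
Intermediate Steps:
U(f, K) = K*(-1 + K)
A = 71 (A = -9 + 4*(-4*(-1 - 4)) = -9 + 4*(-4*(-5)) = -9 + 4*20 = -9 + 80 = 71)
R = 71/19 (R = -10*(-1/2) + 24*(-1/19) = 5 - 24/19 = 71/19 ≈ 3.7368)
R*A = (71/19)*71 = 5041/19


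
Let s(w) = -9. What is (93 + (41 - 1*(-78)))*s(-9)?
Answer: -1908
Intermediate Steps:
(93 + (41 - 1*(-78)))*s(-9) = (93 + (41 - 1*(-78)))*(-9) = (93 + (41 + 78))*(-9) = (93 + 119)*(-9) = 212*(-9) = -1908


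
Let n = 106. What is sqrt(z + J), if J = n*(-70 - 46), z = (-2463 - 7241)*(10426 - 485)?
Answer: 68*I*sqrt(20865) ≈ 9822.4*I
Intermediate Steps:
z = -96467464 (z = -9704*9941 = -96467464)
J = -12296 (J = 106*(-70 - 46) = 106*(-116) = -12296)
sqrt(z + J) = sqrt(-96467464 - 12296) = sqrt(-96479760) = 68*I*sqrt(20865)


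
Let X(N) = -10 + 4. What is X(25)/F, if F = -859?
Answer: 6/859 ≈ 0.0069849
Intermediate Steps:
X(N) = -6
X(25)/F = -6/(-859) = -6*(-1/859) = 6/859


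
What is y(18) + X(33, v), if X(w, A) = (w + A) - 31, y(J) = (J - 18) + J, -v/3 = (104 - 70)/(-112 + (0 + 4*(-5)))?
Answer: 457/22 ≈ 20.773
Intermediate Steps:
v = 17/22 (v = -3*(104 - 70)/(-112 + (0 + 4*(-5))) = -102/(-112 + (0 - 20)) = -102/(-112 - 20) = -102/(-132) = -102*(-1)/132 = -3*(-17/66) = 17/22 ≈ 0.77273)
y(J) = -18 + 2*J (y(J) = (-18 + J) + J = -18 + 2*J)
X(w, A) = -31 + A + w (X(w, A) = (A + w) - 31 = -31 + A + w)
y(18) + X(33, v) = (-18 + 2*18) + (-31 + 17/22 + 33) = (-18 + 36) + 61/22 = 18 + 61/22 = 457/22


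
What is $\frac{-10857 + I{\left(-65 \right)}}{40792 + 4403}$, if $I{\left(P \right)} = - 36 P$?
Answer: $- \frac{2839}{15065} \approx -0.18845$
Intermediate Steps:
$\frac{-10857 + I{\left(-65 \right)}}{40792 + 4403} = \frac{-10857 - -2340}{40792 + 4403} = \frac{-10857 + 2340}{45195} = \left(-8517\right) \frac{1}{45195} = - \frac{2839}{15065}$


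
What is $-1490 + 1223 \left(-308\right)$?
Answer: $-378174$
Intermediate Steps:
$-1490 + 1223 \left(-308\right) = -1490 - 376684 = -378174$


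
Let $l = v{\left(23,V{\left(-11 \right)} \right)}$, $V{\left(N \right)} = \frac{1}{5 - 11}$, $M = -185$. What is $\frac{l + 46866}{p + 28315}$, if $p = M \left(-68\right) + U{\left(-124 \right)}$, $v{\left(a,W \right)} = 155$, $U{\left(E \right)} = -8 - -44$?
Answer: $\frac{47021}{40931} \approx 1.1488$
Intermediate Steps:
$U{\left(E \right)} = 36$ ($U{\left(E \right)} = -8 + 44 = 36$)
$V{\left(N \right)} = - \frac{1}{6}$ ($V{\left(N \right)} = \frac{1}{-6} = - \frac{1}{6}$)
$l = 155$
$p = 12616$ ($p = \left(-185\right) \left(-68\right) + 36 = 12580 + 36 = 12616$)
$\frac{l + 46866}{p + 28315} = \frac{155 + 46866}{12616 + 28315} = \frac{47021}{40931}$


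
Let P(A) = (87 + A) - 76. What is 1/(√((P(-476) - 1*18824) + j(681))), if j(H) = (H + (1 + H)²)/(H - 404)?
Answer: -I*√21109339/609656 ≈ -0.0075362*I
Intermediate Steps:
P(A) = 11 + A
j(H) = (H + (1 + H)²)/(-404 + H)
1/(√((P(-476) - 1*18824) + j(681))) = 1/(√(((11 - 476) - 1*18824) + (681 + (1 + 681)²)/(-404 + 681))) = 1/(√((-465 - 18824) + (681 + 682²)/277)) = 1/(√(-19289 + (681 + 465124)/277)) = 1/(√(-19289 + (1/277)*465805)) = 1/(√(-19289 + 465805/277)) = 1/(√(-4877248/277)) = 1/(8*I*√21109339/277) = -I*√21109339/609656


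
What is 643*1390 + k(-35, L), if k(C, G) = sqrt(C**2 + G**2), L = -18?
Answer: 893770 + sqrt(1549) ≈ 8.9381e+5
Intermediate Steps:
643*1390 + k(-35, L) = 643*1390 + sqrt((-35)**2 + (-18)**2) = 893770 + sqrt(1225 + 324) = 893770 + sqrt(1549)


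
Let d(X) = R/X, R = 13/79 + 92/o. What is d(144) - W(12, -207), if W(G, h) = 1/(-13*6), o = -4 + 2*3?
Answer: 49307/147888 ≈ 0.33341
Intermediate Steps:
o = 2 (o = -4 + 6 = 2)
W(G, h) = -1/78 (W(G, h) = 1/(-78) = -1/78)
R = 3647/79 (R = 13/79 + 92/2 = 13*(1/79) + 92*(1/2) = 13/79 + 46 = 3647/79 ≈ 46.165)
d(X) = 3647/(79*X)
d(144) - W(12, -207) = (3647/79)/144 - 1*(-1/78) = (3647/79)*(1/144) + 1/78 = 3647/11376 + 1/78 = 49307/147888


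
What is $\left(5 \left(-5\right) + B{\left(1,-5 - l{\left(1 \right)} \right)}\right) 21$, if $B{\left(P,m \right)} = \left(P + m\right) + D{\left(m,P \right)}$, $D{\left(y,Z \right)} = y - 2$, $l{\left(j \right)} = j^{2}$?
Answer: $-798$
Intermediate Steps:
$D{\left(y,Z \right)} = -2 + y$
$B{\left(P,m \right)} = -2 + P + 2 m$ ($B{\left(P,m \right)} = \left(P + m\right) + \left(-2 + m\right) = -2 + P + 2 m$)
$\left(5 \left(-5\right) + B{\left(1,-5 - l{\left(1 \right)} \right)}\right) 21 = \left(5 \left(-5\right) + \left(-2 + 1 + 2 \left(-5 - 1^{2}\right)\right)\right) 21 = \left(-25 + \left(-2 + 1 + 2 \left(-5 - 1\right)\right)\right) 21 = \left(-25 + \left(-2 + 1 + 2 \left(-6\right)\right)\right) 21 = \left(-25 - 13\right) 21 = \left(-38\right) 21 = -798$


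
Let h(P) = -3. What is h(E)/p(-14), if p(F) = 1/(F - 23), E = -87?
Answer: 111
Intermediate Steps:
p(F) = 1/(-23 + F)
h(E)/p(-14) = -3/(1/(-23 - 14)) = -3/(1/(-37)) = -3/(-1/37) = -3*(-37) = 111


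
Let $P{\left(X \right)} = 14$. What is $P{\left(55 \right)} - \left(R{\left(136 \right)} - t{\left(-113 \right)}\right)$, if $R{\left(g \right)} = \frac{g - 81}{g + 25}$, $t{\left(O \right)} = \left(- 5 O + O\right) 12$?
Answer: $\frac{875463}{161} \approx 5437.7$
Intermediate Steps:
$t{\left(O \right)} = - 48 O$ ($t{\left(O \right)} = - 4 O 12 = - 48 O$)
$R{\left(g \right)} = \frac{-81 + g}{25 + g}$
$P{\left(55 \right)} - \left(R{\left(136 \right)} - t{\left(-113 \right)}\right) = 14 - \left(\frac{-81 + 136}{25 + 136} - \left(-48\right) \left(-113\right)\right) = 14 - \left(\frac{1}{161} \cdot 55 - 5424\right) = 14 - \left(\frac{55}{161} - 5424\right) = 14 - - \frac{873209}{161} = 14 + \frac{873209}{161} = \frac{875463}{161}$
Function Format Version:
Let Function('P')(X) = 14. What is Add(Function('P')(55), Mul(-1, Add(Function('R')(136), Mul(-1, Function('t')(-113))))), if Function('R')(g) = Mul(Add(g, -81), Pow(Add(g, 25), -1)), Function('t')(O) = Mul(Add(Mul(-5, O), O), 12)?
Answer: Rational(875463, 161) ≈ 5437.7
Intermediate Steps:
Function('t')(O) = Mul(-48, O) (Function('t')(O) = Mul(Mul(-4, O), 12) = Mul(-48, O))
Function('R')(g) = Mul(Pow(Add(25, g), -1), Add(-81, g)) (Function('R')(g) = Mul(Add(-81, g), Pow(Add(25, g), -1)) = Mul(Pow(Add(25, g), -1), Add(-81, g)))
Add(Function('P')(55), Mul(-1, Add(Function('R')(136), Mul(-1, Function('t')(-113))))) = Add(14, Mul(-1, Add(Mul(Pow(Add(25, 136), -1), Add(-81, 136)), Mul(-1, Mul(-48, -113))))) = Add(14, Mul(-1, Add(Mul(Pow(161, -1), 55), Mul(-1, 5424)))) = Add(14, Mul(-1, Add(Mul(Rational(1, 161), 55), -5424))) = Add(14, Mul(-1, Add(Rational(55, 161), -5424))) = Add(14, Mul(-1, Rational(-873209, 161))) = Add(14, Rational(873209, 161)) = Rational(875463, 161)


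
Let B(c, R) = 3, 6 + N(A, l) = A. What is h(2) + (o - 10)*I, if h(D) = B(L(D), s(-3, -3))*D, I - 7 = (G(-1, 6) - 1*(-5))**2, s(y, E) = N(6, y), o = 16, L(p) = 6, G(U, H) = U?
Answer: 144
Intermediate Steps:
N(A, l) = -6 + A
s(y, E) = 0 (s(y, E) = -6 + 6 = 0)
I = 23 (I = 7 + (-1 - 1*(-5))**2 = 7 + (-1 + 5)**2 = 7 + 4**2 = 7 + 16 = 23)
h(D) = 3*D
h(2) + (o - 10)*I = 3*2 + (16 - 10)*23 = 6 + 6*23 = 6 + 138 = 144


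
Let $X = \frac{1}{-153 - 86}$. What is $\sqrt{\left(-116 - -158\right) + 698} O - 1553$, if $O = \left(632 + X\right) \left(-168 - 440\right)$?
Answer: $-1553 - \frac{183673152 \sqrt{185}}{239} \approx -1.0454 \cdot 10^{7}$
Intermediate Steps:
$X = - \frac{1}{239}$ ($X = \frac{1}{-239} = - \frac{1}{239} \approx -0.0041841$)
$O = - \frac{91836576}{239}$ ($O = \left(632 - \frac{1}{239}\right) \left(-168 - 440\right) = \frac{151047}{239} \left(-608\right) = - \frac{91836576}{239} \approx -3.8425 \cdot 10^{5}$)
$\sqrt{\left(-116 - -158\right) + 698} O - 1553 = \sqrt{\left(-116 - -158\right) + 698} \left(- \frac{91836576}{239}\right) - 1553 = \sqrt{\left(-116 + 158\right) + 698} \left(- \frac{91836576}{239}\right) - 1553 = \sqrt{42 + 698} \left(- \frac{91836576}{239}\right) - 1553 = \sqrt{740} \left(- \frac{91836576}{239}\right) - 1553 = 2 \sqrt{185} \left(- \frac{91836576}{239}\right) - 1553 = - \frac{183673152 \sqrt{185}}{239} - 1553 = -1553 - \frac{183673152 \sqrt{185}}{239}$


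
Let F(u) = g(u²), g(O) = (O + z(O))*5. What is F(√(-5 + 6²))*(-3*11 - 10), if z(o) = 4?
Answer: -7525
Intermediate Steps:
g(O) = 20 + 5*O (g(O) = (O + 4)*5 = (4 + O)*5 = 20 + 5*O)
F(u) = 20 + 5*u²
F(√(-5 + 6²))*(-3*11 - 10) = (20 + 5*(√(-5 + 6²))²)*(-3*11 - 10) = (20 + 5*(√(-5 + 36))²)*(-33 - 10) = (20 + 5*(√31)²)*(-43) = (20 + 5*31)*(-43) = (20 + 155)*(-43) = 175*(-43) = -7525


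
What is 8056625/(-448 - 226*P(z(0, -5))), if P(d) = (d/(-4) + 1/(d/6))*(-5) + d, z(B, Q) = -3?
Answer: -3222650/473 ≈ -6813.2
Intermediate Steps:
P(d) = -30/d + 9*d/4 (P(d) = (d*(-¼) + 1/(d*(⅙)))*(-5) + d = (-d/4 + 1/(d/6))*(-5) + d = (-d/4 + 1*(6/d))*(-5) + d = (-d/4 + 6/d)*(-5) + d = (6/d - d/4)*(-5) + d = (-30/d + 5*d/4) + d = -30/d + 9*d/4)
8056625/(-448 - 226*P(z(0, -5))) = 8056625/(-448 - 226*(-30/(-3) + (9/4)*(-3))) = 8056625/(-448 - 226*(-30*(-⅓) - 27/4)) = 8056625/(-448 - 226*(10 - 27/4)) = 8056625/(-448 - 226*13/4) = 8056625/(-448 - 1469/2) = 8056625/(-2365/2) = 8056625*(-2/2365) = -3222650/473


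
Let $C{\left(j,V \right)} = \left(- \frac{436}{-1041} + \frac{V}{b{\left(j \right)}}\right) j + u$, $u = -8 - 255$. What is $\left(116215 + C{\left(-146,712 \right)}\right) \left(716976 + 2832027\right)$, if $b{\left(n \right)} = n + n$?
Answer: $\frac{143158466888972}{347} \approx 4.1256 \cdot 10^{11}$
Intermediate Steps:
$b{\left(n \right)} = 2 n$
$u = -263$ ($u = -8 - 255 = -263$)
$C{\left(j,V \right)} = -263 + j \left(\frac{436}{1041} + \frac{V}{2 j}\right)$ ($C{\left(j,V \right)} = \left(- \frac{436}{-1041} + \frac{V}{2 j}\right) j - 263 = \left(\left(-436\right) \left(- \frac{1}{1041}\right) + V \frac{1}{2 j}\right) j - 263 = \left(\frac{436}{1041} + \frac{V}{2 j}\right) j - 263 = j \left(\frac{436}{1041} + \frac{V}{2 j}\right) - 263 = -263 + j \left(\frac{436}{1041} + \frac{V}{2 j}\right)$)
$\left(116215 + C{\left(-146,712 \right)}\right) \left(716976 + 2832027\right) = \left(116215 + \left(-263 + \frac{1}{2} \cdot 712 + \frac{436}{1041} \left(-146\right)\right)\right) \left(716976 + 2832027\right) = \left(116215 - - \frac{33157}{1041}\right) 3549003 = \left(116215 + \frac{33157}{1041}\right) 3549003 = \frac{121012972}{1041} \cdot 3549003 = \frac{143158466888972}{347}$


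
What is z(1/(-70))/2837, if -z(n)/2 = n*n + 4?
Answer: -19601/6950650 ≈ -0.0028200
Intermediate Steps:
z(n) = -8 - 2*n² (z(n) = -2*(n*n + 4) = -2*(n² + 4) = -2*(4 + n²) = -8 - 2*n²)
z(1/(-70))/2837 = (-8 - 2*(1/(-70))²)/2837 = (-8 - 2*(-1/70)²)*(1/2837) = (-8 - 2*1/4900)*(1/2837) = (-8 - 1/2450)*(1/2837) = -19601/2450*1/2837 = -19601/6950650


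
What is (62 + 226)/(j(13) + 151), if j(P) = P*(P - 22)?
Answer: 144/17 ≈ 8.4706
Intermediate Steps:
j(P) = P*(-22 + P)
(62 + 226)/(j(13) + 151) = (62 + 226)/(13*(-22 + 13) + 151) = 288/(13*(-9) + 151) = 288/(-117 + 151) = 288/34 = 288*(1/34) = 144/17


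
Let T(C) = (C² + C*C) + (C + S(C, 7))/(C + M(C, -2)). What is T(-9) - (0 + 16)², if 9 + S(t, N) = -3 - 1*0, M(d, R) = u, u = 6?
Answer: -87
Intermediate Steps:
M(d, R) = 6
S(t, N) = -12 (S(t, N) = -9 + (-3 - 1*0) = -9 + (-3 + 0) = -9 - 3 = -12)
T(C) = 2*C² + (-12 + C)/(6 + C) (T(C) = (C² + C*C) + (C - 12)/(C + 6) = (C² + C²) + (-12 + C)/(6 + C) = 2*C² + (-12 + C)/(6 + C))
T(-9) - (0 + 16)² = (-12 - 9 + 2*(-9)³ + 12*(-9)²)/(6 - 9) - (0 + 16)² = (-12 - 9 + 2*(-729) + 12*81)/(-3) - 1*16² = -(-12 - 9 - 1458 + 972)/3 - 1*256 = -⅓*(-507) - 256 = 169 - 256 = -87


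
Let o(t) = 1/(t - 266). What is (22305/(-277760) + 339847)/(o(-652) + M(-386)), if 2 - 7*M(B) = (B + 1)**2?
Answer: -8665541822097/539920684928 ≈ -16.050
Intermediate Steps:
M(B) = 2/7 - (1 + B)**2/7 (M(B) = 2/7 - (B + 1)**2/7 = 2/7 - (1 + B)**2/7)
o(t) = 1/(-266 + t)
(22305/(-277760) + 339847)/(o(-652) + M(-386)) = (22305/(-277760) + 339847)/(1/(-266 - 652) + (2/7 - (1 - 386)**2/7)) = (22305*(-1/277760) + 339847)/(1/(-918) + (2/7 - 1/7*(-385)**2)) = (-4461/55552 + 339847)/(-1/918 + (2/7 - 1/7*148225)) = 18879176083/(55552*(-1/918 + (2/7 - 21175))) = 18879176083/(55552*(-1/918 - 148223/7)) = 18879176083/(55552*(-136068721/6426)) = (18879176083/55552)*(-6426/136068721) = -8665541822097/539920684928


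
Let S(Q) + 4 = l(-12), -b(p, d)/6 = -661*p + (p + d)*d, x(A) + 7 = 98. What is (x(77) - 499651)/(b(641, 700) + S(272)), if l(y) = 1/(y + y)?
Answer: 11989440/74159953 ≈ 0.16167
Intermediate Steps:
x(A) = 91 (x(A) = -7 + 98 = 91)
b(p, d) = 3966*p - 6*d*(d + p) (b(p, d) = -6*(-661*p + (p + d)*d) = -6*(-661*p + (d + p)*d) = -6*(-661*p + d*(d + p)) = 3966*p - 6*d*(d + p))
l(y) = 1/(2*y)
S(Q) = -97/24 (S(Q) = -4 + (½)/(-12) = -4 + (½)*(-1/12) = -4 - 1/24 = -97/24)
(x(77) - 499651)/(b(641, 700) + S(272)) = (91 - 499651)/((-6*700² + 3966*641 - 6*700*641) - 97/24) = -499560/((-6*490000 + 2542206 - 2692200) - 97/24) = -499560/((-2940000 + 2542206 - 2692200) - 97/24) = -499560/(-3089994 - 97/24) = -499560/(-74159953/24) = -499560*(-24/74159953) = 11989440/74159953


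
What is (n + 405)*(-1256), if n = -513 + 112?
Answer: -5024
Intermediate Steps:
n = -401
(n + 405)*(-1256) = (-401 + 405)*(-1256) = 4*(-1256) = -5024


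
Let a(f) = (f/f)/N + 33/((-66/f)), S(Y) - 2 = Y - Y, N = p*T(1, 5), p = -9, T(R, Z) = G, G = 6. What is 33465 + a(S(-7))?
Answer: 1807055/54 ≈ 33464.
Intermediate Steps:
T(R, Z) = 6
N = -54 (N = -9*6 = -54)
S(Y) = 2 (S(Y) = 2 + (Y - Y) = 2 + 0 = 2)
a(f) = -1/54 - f/2 (a(f) = (f/f)/(-54) + 33/((-66/f)) = 1*(-1/54) + 33*(-f/66) = -1/54 - f/2)
33465 + a(S(-7)) = 33465 + (-1/54 - ½*2) = 33465 + (-1/54 - 1) = 33465 - 55/54 = 1807055/54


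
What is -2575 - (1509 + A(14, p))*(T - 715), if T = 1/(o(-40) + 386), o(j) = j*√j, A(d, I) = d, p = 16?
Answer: 115695938321/106498 - 30460*I*√10/53249 ≈ 1.0864e+6 - 1.8089*I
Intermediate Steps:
o(j) = j^(3/2)
T = 1/(386 - 80*I*√10) (T = 1/((-40)^(3/2) + 386) = 1/(-80*I*√10 + 386) = 1/(386 - 80*I*√10) ≈ 0.0018122 + 0.0011877*I)
-2575 - (1509 + A(14, p))*(T - 715) = -2575 - (1509 + 14)*((193/106498 + 20*I*√10/53249) - 715) = -2575 - 1523*(-76145877/106498 + 20*I*√10/53249) = -2575 - (-115970170671/106498 + 30460*I*√10/53249) = -2575 + (115970170671/106498 - 30460*I*√10/53249) = 115695938321/106498 - 30460*I*√10/53249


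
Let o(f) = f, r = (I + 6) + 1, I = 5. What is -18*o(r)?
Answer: -216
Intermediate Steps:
r = 12 (r = (5 + 6) + 1 = 11 + 1 = 12)
-18*o(r) = -18*12 = -216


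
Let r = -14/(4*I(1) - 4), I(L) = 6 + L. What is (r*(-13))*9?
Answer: 273/4 ≈ 68.250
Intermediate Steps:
r = -7/12 (r = -14/(4*(6 + 1) - 4) = -14/(4*7 - 4) = -14/(28 - 4) = -14/24 = -14*1/24 = -7/12 ≈ -0.58333)
(r*(-13))*9 = -7/12*(-13)*9 = (91/12)*9 = 273/4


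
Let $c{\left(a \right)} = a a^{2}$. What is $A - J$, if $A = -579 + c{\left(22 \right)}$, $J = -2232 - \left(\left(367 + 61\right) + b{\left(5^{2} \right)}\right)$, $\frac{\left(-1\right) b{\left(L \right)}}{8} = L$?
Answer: $12529$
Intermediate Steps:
$b{\left(L \right)} = - 8 L$
$c{\left(a \right)} = a^{3}$
$J = -2460$ ($J = -2232 - \left(\left(367 + 61\right) - 8 \cdot 5^{2}\right) = -2232 - \left(428 - 200\right) = -2232 - 228 = -2460$)
$A = 10069$ ($A = -579 + 22^{3} = -579 + 10648 = 10069$)
$A - J = 10069 - -2460 = 10069 + 2460 = 12529$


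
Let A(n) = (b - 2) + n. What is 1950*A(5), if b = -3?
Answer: 0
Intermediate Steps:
A(n) = -5 + n (A(n) = (-3 - 2) + n = -5 + n)
1950*A(5) = 1950*(-5 + 5) = 1950*0 = 0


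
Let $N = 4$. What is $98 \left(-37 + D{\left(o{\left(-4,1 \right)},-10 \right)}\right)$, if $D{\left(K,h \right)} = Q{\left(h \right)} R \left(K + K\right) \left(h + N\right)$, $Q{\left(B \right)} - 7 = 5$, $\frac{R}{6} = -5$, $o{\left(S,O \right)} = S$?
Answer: $-1697066$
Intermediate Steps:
$R = -30$ ($R = 6 \left(-5\right) = -30$)
$Q{\left(B \right)} = 12$ ($Q{\left(B \right)} = 7 + 5 = 12$)
$D{\left(K,h \right)} = - 720 K \left(4 + h\right)$ ($D{\left(K,h \right)} = 12 \left(-30\right) \left(K + K\right) \left(h + 4\right) = - 360 \cdot 2 K \left(4 + h\right) = - 720 K \left(4 + h\right)$)
$98 \left(-37 + D{\left(o{\left(-4,1 \right)},-10 \right)}\right) = 98 \left(-37 - - 2880 \left(4 - 10\right)\right) = 98 \left(-37 - \left(-2880\right) \left(-6\right)\right) = 98 \left(-37 - 17280\right) = 98 \left(-17317\right) = -1697066$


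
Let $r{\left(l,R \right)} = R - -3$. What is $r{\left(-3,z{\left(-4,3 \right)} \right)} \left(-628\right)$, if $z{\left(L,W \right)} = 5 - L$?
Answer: $-7536$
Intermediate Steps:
$r{\left(l,R \right)} = 3 + R$ ($r{\left(l,R \right)} = R + 3 = 3 + R$)
$r{\left(-3,z{\left(-4,3 \right)} \right)} \left(-628\right) = \left(3 + \left(5 - -4\right)\right) \left(-628\right) = \left(3 + \left(5 + 4\right)\right) \left(-628\right) = \left(3 + 9\right) \left(-628\right) = 12 \left(-628\right) = -7536$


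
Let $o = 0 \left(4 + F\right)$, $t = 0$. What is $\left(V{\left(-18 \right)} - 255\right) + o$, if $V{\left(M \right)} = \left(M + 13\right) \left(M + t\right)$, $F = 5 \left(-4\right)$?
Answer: $-165$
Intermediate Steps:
$F = -20$
$o = 0$ ($o = 0 \left(4 - 20\right) = 0 \left(-16\right) = 0$)
$V{\left(M \right)} = M \left(13 + M\right)$ ($V{\left(M \right)} = \left(M + 13\right) \left(M + 0\right) = \left(13 + M\right) M = M \left(13 + M\right)$)
$\left(V{\left(-18 \right)} - 255\right) + o = \left(- 18 \left(13 - 18\right) - 255\right) + 0 = \left(\left(-18\right) \left(-5\right) - 255\right) + 0 = \left(90 - 255\right) + 0 = -165 + 0 = -165$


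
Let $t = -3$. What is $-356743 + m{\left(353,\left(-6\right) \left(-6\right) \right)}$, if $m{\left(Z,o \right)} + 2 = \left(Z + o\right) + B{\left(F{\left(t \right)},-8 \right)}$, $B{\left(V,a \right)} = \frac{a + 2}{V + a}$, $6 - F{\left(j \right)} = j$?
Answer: $-356362$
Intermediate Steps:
$F{\left(j \right)} = 6 - j$
$B{\left(V,a \right)} = \frac{2 + a}{V + a}$
$m{\left(Z,o \right)} = -8 + Z + o$ ($m{\left(Z,o \right)} = -2 + \left(\left(Z + o\right) + \frac{2 - 8}{\left(6 - -3\right) - 8}\right) = -2 + \left(\left(Z + o\right) + \frac{1}{\left(6 + 3\right) - 8} \left(-6\right)\right) = -2 + \left(\left(Z + o\right) + \frac{1}{9 - 8} \left(-6\right)\right) = -2 + \left(\left(Z + o\right) + 1^{-1} \left(-6\right)\right) = -2 + \left(\left(Z + o\right) + 1 \left(-6\right)\right) = -2 - \left(6 - Z - o\right) = -2 + \left(-6 + Z + o\right) = -8 + Z + o$)
$-356743 + m{\left(353,\left(-6\right) \left(-6\right) \right)} = -356743 - -381 = -356743 + \left(-8 + 353 + 36\right) = -356743 + 381 = -356362$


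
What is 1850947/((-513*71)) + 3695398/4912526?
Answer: -235742836336/4708656171 ≈ -50.066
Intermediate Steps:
1850947/((-513*71)) + 3695398/4912526 = 1850947/(-36423) + 3695398*(1/4912526) = 1850947*(-1/36423) + 1847699/2456263 = -1850947/36423 + 1847699/2456263 = -235742836336/4708656171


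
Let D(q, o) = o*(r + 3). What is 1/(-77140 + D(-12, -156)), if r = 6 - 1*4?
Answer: -1/77920 ≈ -1.2834e-5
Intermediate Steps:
r = 2 (r = 6 - 4 = 2)
D(q, o) = 5*o (D(q, o) = o*(2 + 3) = o*5 = 5*o)
1/(-77140 + D(-12, -156)) = 1/(-77140 + 5*(-156)) = 1/(-77140 - 780) = 1/(-77920) = -1/77920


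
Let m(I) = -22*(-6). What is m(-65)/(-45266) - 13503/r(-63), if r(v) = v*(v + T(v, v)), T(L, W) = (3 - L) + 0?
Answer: 14552425/203697 ≈ 71.442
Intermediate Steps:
T(L, W) = 3 - L
m(I) = 132
r(v) = 3*v (r(v) = v*(v + (3 - v)) = v*3 = 3*v)
m(-65)/(-45266) - 13503/r(-63) = 132/(-45266) - 13503/(3*(-63)) = 132*(-1/45266) - 13503/(-189) = -66/22633 - 13503*(-1/189) = -66/22633 + 643/9 = 14552425/203697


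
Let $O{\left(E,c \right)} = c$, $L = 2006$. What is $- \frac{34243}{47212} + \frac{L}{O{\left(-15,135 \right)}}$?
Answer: $\frac{8189497}{579420} \approx 14.134$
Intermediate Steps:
$- \frac{34243}{47212} + \frac{L}{O{\left(-15,135 \right)}} = - \frac{34243}{47212} + \frac{2006}{135} = \left(-34243\right) \frac{1}{47212} + 2006 \cdot \frac{1}{135} = - \frac{3113}{4292} + \frac{2006}{135} = \frac{8189497}{579420}$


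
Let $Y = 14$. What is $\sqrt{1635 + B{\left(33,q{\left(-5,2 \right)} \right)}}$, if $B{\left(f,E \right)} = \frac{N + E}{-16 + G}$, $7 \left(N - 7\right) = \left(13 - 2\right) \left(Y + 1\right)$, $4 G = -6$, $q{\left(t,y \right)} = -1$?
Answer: $\frac{\sqrt{2000805}}{35} \approx 40.414$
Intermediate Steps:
$G = - \frac{3}{2}$ ($G = \frac{1}{4} \left(-6\right) = - \frac{3}{2} \approx -1.5$)
$N = \frac{214}{7}$ ($N = 7 + \frac{\left(13 - 2\right) \left(14 + 1\right)}{7} = 7 + \frac{11 \cdot 15}{7} = 7 + \frac{1}{7} \cdot 165 = 7 + \frac{165}{7} = \frac{214}{7} \approx 30.571$)
$B{\left(f,E \right)} = - \frac{428}{245} - \frac{2 E}{35}$ ($B{\left(f,E \right)} = \frac{\frac{214}{7} + E}{-16 - \frac{3}{2}} = \frac{\frac{214}{7} + E}{- \frac{35}{2}} = \left(\frac{214}{7} + E\right) \left(- \frac{2}{35}\right) = - \frac{428}{245} - \frac{2 E}{35}$)
$\sqrt{1635 + B{\left(33,q{\left(-5,2 \right)} \right)}} = \sqrt{1635 - \frac{414}{245}} = \sqrt{\frac{400161}{245}} = \frac{\sqrt{2000805}}{35}$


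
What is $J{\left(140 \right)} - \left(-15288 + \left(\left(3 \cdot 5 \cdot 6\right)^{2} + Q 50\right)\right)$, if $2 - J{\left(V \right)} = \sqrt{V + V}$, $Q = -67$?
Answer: $10540 - 2 \sqrt{70} \approx 10523.0$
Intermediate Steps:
$J{\left(V \right)} = 2 - \sqrt{2} \sqrt{V}$ ($J{\left(V \right)} = 2 - \sqrt{V + V} = 2 - \sqrt{2 V} = 2 - \sqrt{2} \sqrt{V}$)
$J{\left(140 \right)} - \left(-15288 + \left(\left(3 \cdot 5 \cdot 6\right)^{2} + Q 50\right)\right) = \left(2 - \sqrt{2} \sqrt{140}\right) - \left(-15288 + \left(\left(3 \cdot 5 \cdot 6\right)^{2} - 3350\right)\right) = \left(2 - \sqrt{2} \cdot 2 \sqrt{35}\right) - \left(-15288 - \left(3350 - \left(15 \cdot 6\right)^{2}\right)\right) = \left(2 - 2 \sqrt{70}\right) - \left(-15288 - \left(3350 - 90^{2}\right)\right) = \left(2 - 2 \sqrt{70}\right) - \left(-15288 + \left(8100 - 3350\right)\right) = \left(2 - 2 \sqrt{70}\right) - \left(-15288 + 4750\right) = \left(2 - 2 \sqrt{70}\right) - -10538 = \left(2 - 2 \sqrt{70}\right) + 10538 = 10540 - 2 \sqrt{70}$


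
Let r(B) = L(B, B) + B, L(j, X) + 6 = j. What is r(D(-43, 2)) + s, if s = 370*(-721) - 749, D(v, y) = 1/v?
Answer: -11503577/43 ≈ -2.6753e+5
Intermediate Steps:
s = -267519 (s = -266770 - 749 = -267519)
L(j, X) = -6 + j
r(B) = -6 + 2*B (r(B) = (-6 + B) + B = -6 + 2*B)
r(D(-43, 2)) + s = (-6 + 2/(-43)) - 267519 = (-6 + 2*(-1/43)) - 267519 = (-6 - 2/43) - 267519 = -260/43 - 267519 = -11503577/43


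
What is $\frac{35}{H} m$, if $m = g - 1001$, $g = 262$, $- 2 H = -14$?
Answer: $-3695$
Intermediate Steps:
$H = 7$ ($H = \left(- \frac{1}{2}\right) \left(-14\right) = 7$)
$m = -739$ ($m = 262 - 1001 = -739$)
$\frac{35}{H} m = \frac{35}{7} \left(-739\right) = 35 \cdot \frac{1}{7} \left(-739\right) = 5 \left(-739\right) = -3695$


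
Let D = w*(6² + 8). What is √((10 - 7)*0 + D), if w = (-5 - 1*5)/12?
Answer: I*√330/3 ≈ 6.0553*I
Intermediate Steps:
w = -⅚ (w = (-5 - 5)*(1/12) = -10*1/12 = -⅚ ≈ -0.83333)
D = -110/3 (D = -5*(6² + 8)/6 = -5*(36 + 8)/6 = -⅚*44 = -110/3 ≈ -36.667)
√((10 - 7)*0 + D) = √((10 - 7)*0 - 110/3) = √(3*0 - 110/3) = √(0 - 110/3) = √(-110/3) = I*√330/3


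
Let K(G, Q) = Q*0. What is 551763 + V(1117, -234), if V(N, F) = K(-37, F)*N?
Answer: 551763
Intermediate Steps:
K(G, Q) = 0
V(N, F) = 0 (V(N, F) = 0*N = 0)
551763 + V(1117, -234) = 551763 + 0 = 551763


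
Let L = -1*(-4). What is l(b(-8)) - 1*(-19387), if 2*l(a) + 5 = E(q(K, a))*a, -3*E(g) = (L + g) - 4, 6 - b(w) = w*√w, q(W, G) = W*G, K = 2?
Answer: 117259/6 - 64*I*√2 ≈ 19543.0 - 90.51*I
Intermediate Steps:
q(W, G) = G*W
L = 4
b(w) = 6 - w^(3/2) (b(w) = 6 - w*√w = 6 - w^(3/2))
E(g) = -g/3 (E(g) = -((4 + g) - 4)/3 = -g/3)
l(a) = -5/2 - a²/3 (l(a) = -5/2 + ((-a*2/3)*a)/2 = -5/2 + ((-2*a/3)*a)/2 = -5/2 + (-2*a²/3)/2 = -5/2 - a²/3)
l(b(-8)) - 1*(-19387) = (-5/2 - (6 - (-8)^(3/2))²/3) - 1*(-19387) = (-5/2 - (6 - (-16)*I*√2)²/3) + 19387 = (-5/2 - (6 + 16*I*√2)²/3) + 19387 = 38769/2 - (6 + 16*I*√2)²/3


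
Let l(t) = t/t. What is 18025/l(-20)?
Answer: 18025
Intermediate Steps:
l(t) = 1
18025/l(-20) = 18025/1 = 18025*1 = 18025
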